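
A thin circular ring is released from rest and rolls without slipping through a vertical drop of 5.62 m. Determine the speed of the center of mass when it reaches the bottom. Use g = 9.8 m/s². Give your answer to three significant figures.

The moment of inertia is MR², giving k ≡ I/(MR²) = 1.
Since it rolls without slipping, ω = v/R and KE = ½Mv² + ½Iω² = ½(1+k)Mv² = Mv².
Setting Mgh = Mv² gives v = √(2gh/(1+k)) = √(2·9.8·5.62/2) ≈ 7.42 m/s.

v ≈ 7.42 m/s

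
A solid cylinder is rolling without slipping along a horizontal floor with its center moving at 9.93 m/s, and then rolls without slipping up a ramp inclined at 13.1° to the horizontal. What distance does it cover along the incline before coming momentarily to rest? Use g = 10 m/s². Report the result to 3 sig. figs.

d ≈ 32.6 m

For this body I = (1/2)MR², i.e. k = I/(MR²) = 0.5.
The rolling condition ω = v/R makes the rotational term ½I(v/R)² = ½kMv², so KE_total = ½(1+k)Mv² = (3/4)Mv².
Setting this equal to Mgh gives the vertical rise h = (1+k)v₀²/(2g) = 1.5×9.93²/(2×10) = 7.395 m.
Along the incline, d = h/sinθ = 7.395/sin13.1° ≈ 32.6 m.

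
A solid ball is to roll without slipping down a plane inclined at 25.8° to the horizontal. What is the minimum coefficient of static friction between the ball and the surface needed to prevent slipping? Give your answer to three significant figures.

With I = (2/5)MR², the ratio k = I/(MR²) is 0.4.
Translational: Mg sinθ − f = Ma. Rotational about the CM: fR = Iα = kMRa, so f = kMa.
These give a = g sinθ/(1+k) and the required friction f = kMg sinθ/(1+k).
With N = Mg cosθ, the no-slip condition f ≤ μN gives μ_min = f/N = k tanθ/(1+k).
μ_min = 0.4 × tan25.8° / 1.4 ≈ 0.138.

μ_min ≈ 0.138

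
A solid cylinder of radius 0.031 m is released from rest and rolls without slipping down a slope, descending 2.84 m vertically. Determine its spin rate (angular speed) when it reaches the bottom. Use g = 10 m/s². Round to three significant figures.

ω ≈ 199 rad/s

With I = (1/2)MR², the ratio k = I/(MR²) is 0.5.
Since it rolls without slipping, ω = v/R and KE = ½Mv² + ½Iω² = ½(1+k)Mv² = (3/4)Mv².
Energy conservation Mgh = ½(1+k)Mv² gives v = √(2gh/(1+k)) = √(2 × 10 × 2.84 / 1.5) = 6.154 m/s.
The angular speed follows from ω = v/R = 6.154/0.031 ≈ 199 rad/s.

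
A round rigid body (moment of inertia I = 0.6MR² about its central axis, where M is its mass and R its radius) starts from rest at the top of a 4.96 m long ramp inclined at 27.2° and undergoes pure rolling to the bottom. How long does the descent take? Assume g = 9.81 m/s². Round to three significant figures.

t ≈ 1.88 s

For this body I = 0.6MR², i.e. k = I/(MR²) = 0.6.
Translational: Mg sinθ − f = Ma. Rotational about the CM: fR = Iα = kMRa, so f = kMa.
Hence a = g sinθ/(1+k) = 9.81×sin27.2°/1.6 = 2.803 m/s².
With constant a from rest, t = √(2L/a) = √(2·4.96/2.803) ≈ 1.88 s.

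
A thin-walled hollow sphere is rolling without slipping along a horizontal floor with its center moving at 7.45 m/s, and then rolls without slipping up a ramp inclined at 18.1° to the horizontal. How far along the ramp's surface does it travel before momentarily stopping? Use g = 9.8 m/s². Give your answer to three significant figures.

With I = (2/3)MR², the ratio k = I/(MR²) is 2/3.
Rolling without slipping gives ω = v/R, so the total kinetic energy is ½Mv² + ½Iω² = ½(1+k)Mv² = (5/6)Mv².
Setting this equal to Mgh gives the vertical rise h = (1+k)v₀²/(2g) = 1.667×7.45²/(2×9.8) = 4.72 m.
The distance along the slope is d = h/sinθ = 4.72/sin18.1° ≈ 15.2 m.

d ≈ 15.2 m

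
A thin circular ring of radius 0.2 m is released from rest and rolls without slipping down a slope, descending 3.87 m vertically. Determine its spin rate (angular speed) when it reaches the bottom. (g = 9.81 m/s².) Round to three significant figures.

ω ≈ 30.8 rad/s

The moment of inertia is MR², giving k ≡ I/(MR²) = 1.
The rolling condition ω = v/R makes the rotational term ½I(v/R)² = ½kMv², so KE_total = ½(1+k)Mv² = Mv².
Energy conservation Mgh = ½(1+k)Mv² gives v = √(2gh/(1+k)) = √(2 × 9.81 × 3.87 / 2) = 6.162 m/s.
Then ω = v/R = 6.162 / 0.2 ≈ 30.8 rad/s.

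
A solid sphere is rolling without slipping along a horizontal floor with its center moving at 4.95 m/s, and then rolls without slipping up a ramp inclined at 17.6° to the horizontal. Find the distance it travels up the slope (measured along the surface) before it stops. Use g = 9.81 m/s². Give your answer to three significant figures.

Here I = (2/5)MR², so the shape factor k = I/(MR²) = 0.4.
Since it rolls without slipping, ω = v/R and KE = ½Mv² + ½Iω² = ½(1+k)Mv² = (7/10)Mv².
Setting this equal to Mgh gives the vertical rise h = (1+k)v₀²/(2g) = 1.4×4.95²/(2×9.81) = 1.748 m.
The distance along the slope is d = h/sinθ = 1.748/sin17.6° ≈ 5.78 m.

d ≈ 5.78 m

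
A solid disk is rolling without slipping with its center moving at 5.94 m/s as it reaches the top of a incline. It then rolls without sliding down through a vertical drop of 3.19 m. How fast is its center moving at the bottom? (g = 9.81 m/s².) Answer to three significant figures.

v ≈ 8.78 m/s

The moment of inertia is (1/2)MR², giving k ≡ I/(MR²) = 0.5.
Pure rolling means v = ωR; then KE = ½Mv² + ½I(v/R)² = ½(1+k)Mv² = (3/4)Mv².
Energy conservation: (3/4)Mv₀² + Mgh = (3/4)Mv², so v² = v₀² + 2gh/(1+k).
v = √(5.94² + 2×9.81×3.19/1.5) = √77.01 ≈ 8.78 m/s.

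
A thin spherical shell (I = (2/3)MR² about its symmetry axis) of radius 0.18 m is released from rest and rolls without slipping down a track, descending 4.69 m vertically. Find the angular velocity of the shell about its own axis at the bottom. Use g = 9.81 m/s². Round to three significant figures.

Here I = (2/3)MR², so the shape factor k = I/(MR²) = 2/3.
Rolling without slipping gives ω = v/R, so the total kinetic energy is ½Mv² + ½Iω² = ½(1+k)Mv² = (5/6)Mv².
Energy conservation Mgh = ½(1+k)Mv² gives v = √(2gh/(1+k)) = √(2 × 9.81 × 4.69 / 1.667) = 7.43 m/s.
Then ω = v/R = 7.43 / 0.18 ≈ 41.3 rad/s.

ω ≈ 41.3 rad/s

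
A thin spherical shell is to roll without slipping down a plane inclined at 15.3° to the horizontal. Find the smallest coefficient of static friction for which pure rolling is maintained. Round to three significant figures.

With I = (2/3)MR², the ratio k = I/(MR²) is 2/3.
Newton's second law down the slope: Mg sinθ − f = Ma. The torque equation fR = Iα (with α = a/R) gives f = kMa.
These give a = g sinθ/(1+k) and the required friction f = kMg sinθ/(1+k).
The normal force is N = Mg cosθ, so μ_min = f/N = k tanθ/(1+k).
μ_min = (2/3) × tan15.3° / 1.667 ≈ 0.109.

μ_min ≈ 0.109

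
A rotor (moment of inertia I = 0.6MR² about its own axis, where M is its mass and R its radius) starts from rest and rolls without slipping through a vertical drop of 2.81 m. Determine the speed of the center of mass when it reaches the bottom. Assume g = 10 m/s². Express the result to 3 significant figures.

The moment of inertia is 0.6MR², giving k ≡ I/(MR²) = 0.6.
Since it rolls without slipping, ω = v/R and KE = ½Mv² + ½Iω² = ½(1+k)Mv² = (4/5)Mv².
Setting Mgh = (4/5)Mv² gives v = √(2gh/(1+k)) = √(2·10·2.81/1.6) ≈ 5.93 m/s.

v ≈ 5.93 m/s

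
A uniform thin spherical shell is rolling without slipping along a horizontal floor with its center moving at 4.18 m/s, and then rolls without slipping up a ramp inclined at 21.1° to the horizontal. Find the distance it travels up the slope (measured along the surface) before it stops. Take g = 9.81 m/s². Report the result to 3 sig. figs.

Here I = (2/3)MR², so the shape factor k = I/(MR²) = 2/3.
The rolling condition ω = v/R makes the rotational term ½I(v/R)² = ½kMv², so KE_total = ½(1+k)Mv² = (5/6)Mv².
Setting this equal to Mgh gives the vertical rise h = (1+k)v₀²/(2g) = 1.667×4.18²/(2×9.81) = 1.484 m.
Along the incline, d = h/sinθ = 1.484/sin21.1° ≈ 4.12 m.

d ≈ 4.12 m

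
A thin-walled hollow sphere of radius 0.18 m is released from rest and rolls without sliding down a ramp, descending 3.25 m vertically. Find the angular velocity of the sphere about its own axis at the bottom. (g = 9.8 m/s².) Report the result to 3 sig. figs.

ω ≈ 34.3 rad/s

For this body I = (2/3)MR², i.e. k = I/(MR²) = 2/3.
Rolling without slipping gives ω = v/R, so the total kinetic energy is ½Mv² + ½Iω² = ½(1+k)Mv² = (5/6)Mv².
Energy conservation Mgh = ½(1+k)Mv² gives v = √(2gh/(1+k)) = √(2 × 9.8 × 3.25 / 1.667) = 6.182 m/s.
The angular speed follows from ω = v/R = 6.182/0.18 ≈ 34.3 rad/s.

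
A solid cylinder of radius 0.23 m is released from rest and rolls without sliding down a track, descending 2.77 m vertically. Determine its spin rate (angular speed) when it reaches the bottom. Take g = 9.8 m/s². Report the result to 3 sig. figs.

ω ≈ 26.2 rad/s

For this body I = (1/2)MR², i.e. k = I/(MR²) = 0.5.
Rolling without slipping gives ω = v/R, so the total kinetic energy is ½Mv² + ½Iω² = ½(1+k)Mv² = (3/4)Mv².
Energy conservation Mgh = ½(1+k)Mv² gives v = √(2gh/(1+k)) = √(2 × 9.8 × 2.77 / 1.5) = 6.016 m/s.
Then ω = v/R = 6.016 / 0.23 ≈ 26.2 rad/s.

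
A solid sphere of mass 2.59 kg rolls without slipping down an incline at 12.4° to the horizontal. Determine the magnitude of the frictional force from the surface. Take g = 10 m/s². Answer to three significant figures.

The moment of inertia is (2/5)MR², giving k ≡ I/(MR²) = 0.4.
Newton's second law down the slope: Mg sinθ − f = Ma. The torque equation fR = Iα (with α = a/R) gives f = kMa.
Combining, a = g sinθ/(1+k) and f = kMa = kMg sinθ/(1+k).
f = 0.4 × 2.59 × 10 × sin12.4° / 1.4 ≈ 1.59 N.

f ≈ 1.59 N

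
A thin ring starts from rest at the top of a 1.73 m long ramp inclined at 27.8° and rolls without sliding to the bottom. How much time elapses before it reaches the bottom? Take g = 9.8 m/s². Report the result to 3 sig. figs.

With I = MR², the ratio k = I/(MR²) is 1.
Newton's second law down the slope: Mg sinθ − f = Ma. The torque equation fR = Iα (with α = a/R) gives f = kMa.
Hence a = g sinθ/(1+k) = 9.8×sin27.8°/2 = 2.285 m/s².
With constant a from rest, t = √(2L/a) = √(2·1.73/2.285) ≈ 1.23 s.

t ≈ 1.23 s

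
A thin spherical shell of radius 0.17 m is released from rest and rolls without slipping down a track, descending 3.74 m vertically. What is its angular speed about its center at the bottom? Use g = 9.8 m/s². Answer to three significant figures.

ω ≈ 39.0 rad/s

With I = (2/3)MR², the ratio k = I/(MR²) is 2/3.
Since it rolls without slipping, ω = v/R and KE = ½Mv² + ½Iω² = ½(1+k)Mv² = (5/6)Mv².
Energy conservation Mgh = ½(1+k)Mv² gives v = √(2gh/(1+k)) = √(2 × 9.8 × 3.74 / 1.667) = 6.632 m/s.
Then ω = v/R = 6.632 / 0.17 ≈ 39.0 rad/s.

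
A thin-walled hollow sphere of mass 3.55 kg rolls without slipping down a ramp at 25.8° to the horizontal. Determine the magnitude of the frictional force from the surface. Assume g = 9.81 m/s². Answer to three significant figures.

f ≈ 6.06 N

The moment of inertia is (2/3)MR², giving k ≡ I/(MR²) = 2/3.
Newton's second law down the slope: Mg sinθ − f = Ma. The torque equation fR = Iα (with α = a/R) gives f = kMa.
Combining, a = g sinθ/(1+k) and f = kMa = kMg sinθ/(1+k).
f = (2/3) × 3.55 × 9.81 × sin25.8° / 1.667 ≈ 6.06 N.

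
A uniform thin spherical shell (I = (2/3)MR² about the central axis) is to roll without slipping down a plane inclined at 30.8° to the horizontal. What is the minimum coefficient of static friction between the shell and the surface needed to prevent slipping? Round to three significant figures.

μ_min ≈ 0.238

For this body I = (2/3)MR², i.e. k = I/(MR²) = 2/3.
Along the incline Mg sinθ − f = Ma, and torque about the center fR = Iα = kMR²(a/R) gives f = kMa.
These give a = g sinθ/(1+k) and the required friction f = kMg sinθ/(1+k).
With N = Mg cosθ, the no-slip condition f ≤ μN gives μ_min = f/N = k tanθ/(1+k).
μ_min = (2/3) × tan30.8° / 1.667 ≈ 0.238.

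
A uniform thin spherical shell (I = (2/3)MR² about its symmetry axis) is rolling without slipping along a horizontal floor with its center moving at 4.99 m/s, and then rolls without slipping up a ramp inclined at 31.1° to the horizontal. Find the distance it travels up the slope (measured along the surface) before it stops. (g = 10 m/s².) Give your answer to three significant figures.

For this body I = (2/3)MR², i.e. k = I/(MR²) = 2/3.
Pure rolling means v = ωR; then KE = ½Mv² + ½I(v/R)² = ½(1+k)Mv² = (5/6)Mv².
Setting this equal to Mgh gives the vertical rise h = (1+k)v₀²/(2g) = 1.667×4.99²/(2×10) = 2.075 m.
Along the incline, d = h/sinθ = 2.075/sin31.1° ≈ 4.02 m.

d ≈ 4.02 m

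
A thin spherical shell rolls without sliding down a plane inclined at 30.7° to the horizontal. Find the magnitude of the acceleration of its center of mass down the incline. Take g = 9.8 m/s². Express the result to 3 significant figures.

With I = (2/3)MR², the ratio k = I/(MR²) is 2/3.
Translational: Mg sinθ − f = Ma. Rotational about the CM: fR = Iα = kMRa, so f = kMa.
Eliminating f: Mg sinθ = (1+k)Ma, so a = g sinθ/(1+k) = 9.8 × sin30.7° / 1.667 ≈ 3.00 m/s².

a ≈ 3.00 m/s²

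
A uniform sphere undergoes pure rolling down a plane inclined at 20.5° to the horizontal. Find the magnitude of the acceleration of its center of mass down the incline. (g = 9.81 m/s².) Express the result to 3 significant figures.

a ≈ 2.45 m/s²

With I = (2/5)MR², the ratio k = I/(MR²) is 0.4.
Newton's second law down the slope: Mg sinθ − f = Ma. The torque equation fR = Iα (with α = a/R) gives f = kMa.
Eliminating f: Mg sinθ = (1+k)Ma, so a = g sinθ/(1+k) = 9.81 × sin20.5° / 1.4 ≈ 2.45 m/s².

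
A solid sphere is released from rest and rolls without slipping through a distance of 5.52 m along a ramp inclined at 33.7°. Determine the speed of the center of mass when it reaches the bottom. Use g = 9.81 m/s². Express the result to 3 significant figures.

With I = (2/5)MR², the ratio k = I/(MR²) is 0.4.
Pure rolling means v = ωR; then KE = ½Mv² + ½I(v/R)² = ½(1+k)Mv² = (7/10)Mv².
The vertical drop is h = L sinθ = 5.52 × sin33.7° = 3.063 m.
Setting Mgh = (7/10)Mv² gives v = √(2gh/(1+k)) = √(2·9.81·3.063/1.4) ≈ 6.55 m/s.

v ≈ 6.55 m/s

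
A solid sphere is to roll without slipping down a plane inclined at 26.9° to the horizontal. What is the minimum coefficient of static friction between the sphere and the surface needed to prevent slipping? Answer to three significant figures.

μ_min ≈ 0.145

The moment of inertia is (2/5)MR², giving k ≡ I/(MR²) = 0.4.
Newton's second law down the slope: Mg sinθ − f = Ma. The torque equation fR = Iα (with α = a/R) gives f = kMa.
These give a = g sinθ/(1+k) and the required friction f = kMg sinθ/(1+k).
The normal force is N = Mg cosθ, so μ_min = f/N = k tanθ/(1+k).
μ_min = 0.4 × tan26.9° / 1.4 ≈ 0.145.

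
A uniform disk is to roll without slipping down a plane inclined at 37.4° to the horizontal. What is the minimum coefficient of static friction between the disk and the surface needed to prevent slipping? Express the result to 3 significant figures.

With I = (1/2)MR², the ratio k = I/(MR²) is 0.5.
Newton's second law down the slope: Mg sinθ − f = Ma. The torque equation fR = Iα (with α = a/R) gives f = kMa.
These give a = g sinθ/(1+k) and the required friction f = kMg sinθ/(1+k).
With N = Mg cosθ, the no-slip condition f ≤ μN gives μ_min = f/N = k tanθ/(1+k).
μ_min = 0.5 × tan37.4° / 1.5 ≈ 0.255.

μ_min ≈ 0.255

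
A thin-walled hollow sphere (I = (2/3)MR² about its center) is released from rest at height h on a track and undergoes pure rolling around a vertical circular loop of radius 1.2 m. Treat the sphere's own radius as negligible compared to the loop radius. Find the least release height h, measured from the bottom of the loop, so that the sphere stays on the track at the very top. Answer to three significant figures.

With I = (2/3)MR², the ratio k = I/(MR²) is 2/3.
At the top, contact is just lost when gravity alone supplies the centripetal force: Mg = Mv_top²/r, i.e. v_top² = gr.
With ω = v/R, the kinetic energy at speed v is ½(1+k)Mv² = (5/6)Mv².
Energy conservation from release (height h) to the top (height 2r): Mgh = Mg(2r) + (5/6)M·gr.
Thus h_min = 2r + (1+k)r/2 = r(2 + 1.667/2) = 1.2 × 2.833 ≈ 3.40 m.

h_min ≈ 3.40 m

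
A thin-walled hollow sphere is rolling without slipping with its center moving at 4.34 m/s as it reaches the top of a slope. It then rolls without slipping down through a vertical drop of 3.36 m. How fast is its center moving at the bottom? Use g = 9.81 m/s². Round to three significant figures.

v ≈ 7.64 m/s

Here I = (2/3)MR², so the shape factor k = I/(MR²) = 2/3.
The rolling condition ω = v/R makes the rotational term ½I(v/R)² = ½kMv², so KE_total = ½(1+k)Mv² = (5/6)Mv².
Energy conservation: (5/6)Mv₀² + Mgh = (5/6)Mv², so v² = v₀² + 2gh/(1+k).
v = √(4.34² + 2×9.81×3.36/1.667) = √58.39 ≈ 7.64 m/s.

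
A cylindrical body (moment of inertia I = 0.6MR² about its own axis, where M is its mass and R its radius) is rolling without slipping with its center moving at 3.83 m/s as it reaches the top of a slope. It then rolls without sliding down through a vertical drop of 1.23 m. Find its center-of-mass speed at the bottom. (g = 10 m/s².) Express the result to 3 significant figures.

v ≈ 5.48 m/s

Here I = 0.6MR², so the shape factor k = I/(MR²) = 0.6.
The rolling condition ω = v/R makes the rotational term ½I(v/R)² = ½kMv², so KE_total = ½(1+k)Mv² = (4/5)Mv².
Conserving energy between top and bottom: (4/5)Mv² = (4/5)Mv₀² + Mgh, hence v² = v₀² + 2gh/(1+k).
v = √(3.83² + 2×10×1.23/1.6) = √30.04 ≈ 5.48 m/s.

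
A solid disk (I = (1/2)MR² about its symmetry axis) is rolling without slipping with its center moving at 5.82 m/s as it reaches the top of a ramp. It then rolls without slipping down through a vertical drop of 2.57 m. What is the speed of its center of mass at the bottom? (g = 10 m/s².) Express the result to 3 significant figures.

The moment of inertia is (1/2)MR², giving k ≡ I/(MR²) = 0.5.
The rolling condition ω = v/R makes the rotational term ½I(v/R)² = ½kMv², so KE_total = ½(1+k)Mv² = (3/4)Mv².
Conserving energy between top and bottom: (3/4)Mv² = (3/4)Mv₀² + Mgh, hence v² = v₀² + 2gh/(1+k).
v = √(5.82² + 2×10×2.57/1.5) = √68.14 ≈ 8.25 m/s.

v ≈ 8.25 m/s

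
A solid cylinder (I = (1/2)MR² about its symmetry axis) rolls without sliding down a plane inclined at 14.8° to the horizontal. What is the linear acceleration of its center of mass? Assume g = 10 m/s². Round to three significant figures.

a ≈ 1.70 m/s²

With I = (1/2)MR², the ratio k = I/(MR²) is 0.5.
Newton's second law down the slope: Mg sinθ − f = Ma. The torque equation fR = Iα (with α = a/R) gives f = kMa.
Eliminating f: Mg sinθ = (1+k)Ma, so a = g sinθ/(1+k) = 10 × sin14.8° / 1.5 ≈ 1.70 m/s².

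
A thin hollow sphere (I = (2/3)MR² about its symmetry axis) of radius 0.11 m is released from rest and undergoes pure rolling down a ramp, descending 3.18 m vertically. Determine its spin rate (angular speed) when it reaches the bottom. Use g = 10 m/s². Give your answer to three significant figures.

ω ≈ 56.2 rad/s

The moment of inertia is (2/3)MR², giving k ≡ I/(MR²) = 2/3.
Rolling without slipping gives ω = v/R, so the total kinetic energy is ½Mv² + ½Iω² = ½(1+k)Mv² = (5/6)Mv².
Energy conservation Mgh = ½(1+k)Mv² gives v = √(2gh/(1+k)) = √(2 × 10 × 3.18 / 1.667) = 6.177 m/s.
Then ω = v/R = 6.177 / 0.11 ≈ 56.2 rad/s.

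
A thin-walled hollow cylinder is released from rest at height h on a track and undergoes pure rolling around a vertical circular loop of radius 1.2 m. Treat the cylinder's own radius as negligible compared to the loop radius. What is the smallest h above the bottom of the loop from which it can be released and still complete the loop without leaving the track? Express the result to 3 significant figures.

h_min ≈ 3.60 m

For this body I = MR², i.e. k = I/(MR²) = 1.
At the top, contact is just lost when gravity alone supplies the centripetal force: Mg = Mv_top²/r, i.e. v_top² = gr.
With ω = v/R, the kinetic energy at speed v is ½(1+k)Mv² = Mv².
Energy conservation from release (height h) to the top (height 2r): Mgh = Mg(2r) + M·gr.
Thus h_min = 2r + (1+k)r/2 = r(2 + 2/2) = 1.2 × 3 ≈ 3.60 m.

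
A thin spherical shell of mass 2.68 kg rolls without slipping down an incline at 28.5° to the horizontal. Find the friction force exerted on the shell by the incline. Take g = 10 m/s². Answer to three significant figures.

f ≈ 5.12 N

For this body I = (2/3)MR², i.e. k = I/(MR²) = 2/3.
Along the incline Mg sinθ − f = Ma, and torque about the center fR = Iα = kMR²(a/R) gives f = kMa.
Combining, a = g sinθ/(1+k) and f = kMa = kMg sinθ/(1+k).
f = (2/3) × 2.68 × 10 × sin28.5° / 1.667 ≈ 5.12 N.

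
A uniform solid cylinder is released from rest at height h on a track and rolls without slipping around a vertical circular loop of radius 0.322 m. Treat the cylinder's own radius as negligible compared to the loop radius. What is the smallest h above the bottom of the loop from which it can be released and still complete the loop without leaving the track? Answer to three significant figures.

The moment of inertia is (1/2)MR², giving k ≡ I/(MR²) = 0.5.
At the top, contact is just lost when gravity alone supplies the centripetal force: Mg = Mv_top²/r, i.e. v_top² = gr.
With ω = v/R, the kinetic energy at speed v is ½(1+k)Mv² = (3/4)Mv².
Energy conservation from release (height h) to the top (height 2r): Mgh = Mg(2r) + (3/4)M·gr.
Thus h_min = 2r + (1+k)r/2 = r(2 + 1.5/2) = 0.322 × 2.75 ≈ 0.886 m.

h_min ≈ 0.886 m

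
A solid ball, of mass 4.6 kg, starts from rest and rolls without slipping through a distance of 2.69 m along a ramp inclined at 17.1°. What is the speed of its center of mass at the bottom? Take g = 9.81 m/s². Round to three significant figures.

For this body I = (2/5)MR², i.e. k = I/(MR²) = 0.4.
The rolling condition ω = v/R makes the rotational term ½I(v/R)² = ½kMv², so KE_total = ½(1+k)Mv² = (7/10)Mv².
The vertical drop is h = L sinθ = 2.69 × sin17.1° = 0.791 m.
Setting Mgh = (7/10)Mv² gives v = √(2gh/(1+k)) = √(2·9.81·0.791/1.4) ≈ 3.33 m/s.

v ≈ 3.33 m/s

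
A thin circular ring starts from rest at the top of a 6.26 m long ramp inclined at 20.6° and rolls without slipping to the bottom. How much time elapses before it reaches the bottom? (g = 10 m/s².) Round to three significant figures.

t ≈ 2.67 s

For this body I = MR², i.e. k = I/(MR²) = 1.
Along the incline Mg sinθ − f = Ma, and torque about the center fR = Iα = kMR²(a/R) gives f = kMa.
Hence a = g sinθ/(1+k) = 10×sin20.6°/2 = 1.759 m/s².
With constant a from rest, t = √(2L/a) = √(2·6.26/1.759) ≈ 2.67 s.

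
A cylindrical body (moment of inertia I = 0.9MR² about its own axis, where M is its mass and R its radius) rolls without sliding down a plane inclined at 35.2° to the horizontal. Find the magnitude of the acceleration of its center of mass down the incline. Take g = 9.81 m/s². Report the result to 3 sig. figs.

With I = 0.9MR², the ratio k = I/(MR²) is 0.9.
Along the incline Mg sinθ − f = Ma, and torque about the center fR = Iα = kMR²(a/R) gives f = kMa.
Eliminating f: Mg sinθ = (1+k)Ma, so a = g sinθ/(1+k) = 9.81 × sin35.2° / 1.9 ≈ 2.98 m/s².

a ≈ 2.98 m/s²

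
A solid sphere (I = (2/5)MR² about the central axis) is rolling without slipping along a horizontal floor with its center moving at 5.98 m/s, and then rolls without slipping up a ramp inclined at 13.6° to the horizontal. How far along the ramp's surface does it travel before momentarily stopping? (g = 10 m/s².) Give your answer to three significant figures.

d ≈ 10.6 m

The moment of inertia is (2/5)MR², giving k ≡ I/(MR²) = 0.4.
The rolling condition ω = v/R makes the rotational term ½I(v/R)² = ½kMv², so KE_total = ½(1+k)Mv² = (7/10)Mv².
Setting this equal to Mgh gives the vertical rise h = (1+k)v₀²/(2g) = 1.4×5.98²/(2×10) = 2.503 m.
The distance along the slope is d = h/sinθ = 2.503/sin13.6° ≈ 10.6 m.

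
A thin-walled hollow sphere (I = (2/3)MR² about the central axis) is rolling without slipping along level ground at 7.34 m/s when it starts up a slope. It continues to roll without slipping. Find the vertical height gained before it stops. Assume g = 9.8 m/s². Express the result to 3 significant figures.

Here I = (2/3)MR², so the shape factor k = I/(MR²) = 2/3.
The rolling condition ω = v/R makes the rotational term ½I(v/R)² = ½kMv², so KE_total = ½(1+k)Mv² = (5/6)Mv².
At the top the kinetic energy is zero, so (5/6)Mv₀² = Mgh.
Thus h = (1+k)v₀²/(2g) = 1.667 × 7.34² / (2 × 9.8) ≈ 4.58 m.

h ≈ 4.58 m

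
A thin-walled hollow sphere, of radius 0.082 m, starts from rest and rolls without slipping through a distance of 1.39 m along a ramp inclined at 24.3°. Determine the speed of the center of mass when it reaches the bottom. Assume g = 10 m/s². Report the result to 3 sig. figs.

For this body I = (2/3)MR², i.e. k = I/(MR²) = 2/3.
Rolling without slipping gives ω = v/R, so the total kinetic energy is ½Mv² + ½Iω² = ½(1+k)Mv² = (5/6)Mv².
The vertical drop is h = L sinθ = 1.39 × sin24.3° = 0.572 m.
Setting Mgh = (5/6)Mv² gives v = √(2gh/(1+k)) = √(2·10·0.572/1.667) ≈ 2.62 m/s.

v ≈ 2.62 m/s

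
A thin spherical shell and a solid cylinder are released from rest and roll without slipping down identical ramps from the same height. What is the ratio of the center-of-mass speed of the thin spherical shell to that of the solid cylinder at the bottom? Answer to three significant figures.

v_ratio ≈ 0.949

Each satisfies Mgh = ½(1+k)Mv² with k = I/(MR²), so v ∝ 1/√(1+k).
For the thin spherical shell k = 2/3; for the solid cylinder k = 0.5.
v₁/v₂ = √((1+k₂)/(1+k₁)) = √(1.5/1.667) ≈ 0.949.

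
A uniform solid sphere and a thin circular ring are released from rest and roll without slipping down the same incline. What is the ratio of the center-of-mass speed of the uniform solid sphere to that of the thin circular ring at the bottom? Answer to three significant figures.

v_ratio ≈ 1.20

Each satisfies Mgh = ½(1+k)Mv² with k = I/(MR²), so v ∝ 1/√(1+k).
For the uniform solid sphere k = 0.4; for the thin circular ring k = 1.
v₁/v₂ = √((1+k₂)/(1+k₁)) = √(2/1.4) ≈ 1.20.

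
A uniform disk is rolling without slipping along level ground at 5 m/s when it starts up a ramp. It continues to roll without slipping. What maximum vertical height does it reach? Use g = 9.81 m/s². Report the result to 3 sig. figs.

With I = (1/2)MR², the ratio k = I/(MR²) is 0.5.
Pure rolling means v = ωR; then KE = ½Mv² + ½I(v/R)² = ½(1+k)Mv² = (3/4)Mv².
At the top the kinetic energy is zero, so (3/4)Mv₀² = Mgh.
Thus h = (1+k)v₀²/(2g) = 1.5 × 5² / (2 × 9.81) ≈ 1.91 m.

h ≈ 1.91 m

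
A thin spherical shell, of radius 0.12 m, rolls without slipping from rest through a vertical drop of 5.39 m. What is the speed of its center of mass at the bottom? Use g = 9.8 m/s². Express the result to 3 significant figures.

v ≈ 7.96 m/s

Here I = (2/3)MR², so the shape factor k = I/(MR²) = 2/3.
The rolling condition ω = v/R makes the rotational term ½I(v/R)² = ½kMv², so KE_total = ½(1+k)Mv² = (5/6)Mv².
Energy conservation: Mgh = (5/6)Mv², so v = √(2gh/(1+k)) = √(2 × 9.8 × 5.39 / 1.667) ≈ 7.96 m/s.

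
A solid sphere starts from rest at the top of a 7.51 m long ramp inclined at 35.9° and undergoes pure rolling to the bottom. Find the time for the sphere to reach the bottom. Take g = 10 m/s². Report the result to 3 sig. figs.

t ≈ 1.89 s

For this body I = (2/5)MR², i.e. k = I/(MR²) = 0.4.
Along the incline Mg sinθ − f = Ma, and torque about the center fR = Iα = kMR²(a/R) gives f = kMa.
Hence a = g sinθ/(1+k) = 10×sin35.9°/1.4 = 4.188 m/s².
With constant a from rest, t = √(2L/a) = √(2·7.51/4.188) ≈ 1.89 s.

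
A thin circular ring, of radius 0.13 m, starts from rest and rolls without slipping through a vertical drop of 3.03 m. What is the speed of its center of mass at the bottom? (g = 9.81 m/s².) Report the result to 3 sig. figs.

Here I = MR², so the shape factor k = I/(MR²) = 1.
Pure rolling means v = ωR; then KE = ½Mv² + ½I(v/R)² = ½(1+k)Mv² = Mv².
Energy conservation: Mgh = Mv², so v = √(2gh/(1+k)) = √(2 × 9.81 × 3.03 / 2) ≈ 5.45 m/s.

v ≈ 5.45 m/s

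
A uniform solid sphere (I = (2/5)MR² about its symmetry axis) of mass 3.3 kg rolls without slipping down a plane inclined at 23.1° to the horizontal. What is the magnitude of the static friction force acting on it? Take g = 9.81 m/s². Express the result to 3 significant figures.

f ≈ 3.63 N

For this body I = (2/5)MR², i.e. k = I/(MR²) = 0.4.
Translational: Mg sinθ − f = Ma. Rotational about the CM: fR = Iα = kMRa, so f = kMa.
Combining, a = g sinθ/(1+k) and f = kMa = kMg sinθ/(1+k).
f = 0.4 × 3.3 × 9.81 × sin23.1° / 1.4 ≈ 3.63 N.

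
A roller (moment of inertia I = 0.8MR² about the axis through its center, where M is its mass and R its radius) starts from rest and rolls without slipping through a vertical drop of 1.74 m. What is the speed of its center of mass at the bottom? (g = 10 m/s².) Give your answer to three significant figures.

v ≈ 4.40 m/s

Here I = 0.8MR², so the shape factor k = I/(MR²) = 0.8.
The rolling condition ω = v/R makes the rotational term ½I(v/R)² = ½kMv², so KE_total = ½(1+k)Mv² = (9/10)Mv².
Energy conservation: Mgh = (9/10)Mv², so v = √(2gh/(1+k)) = √(2 × 10 × 1.74 / 1.8) ≈ 4.40 m/s.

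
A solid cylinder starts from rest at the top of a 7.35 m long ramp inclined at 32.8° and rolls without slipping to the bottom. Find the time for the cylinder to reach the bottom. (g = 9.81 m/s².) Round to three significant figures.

t ≈ 2.04 s

The moment of inertia is (1/2)MR², giving k ≡ I/(MR²) = 0.5.
Newton's second law down the slope: Mg sinθ − f = Ma. The torque equation fR = Iα (with α = a/R) gives f = kMa.
Hence a = g sinθ/(1+k) = 9.81×sin32.8°/1.5 = 3.543 m/s².
Starting from rest, L = ½at², so t = √(2L/a) = √(2×7.35/3.543) ≈ 2.04 s.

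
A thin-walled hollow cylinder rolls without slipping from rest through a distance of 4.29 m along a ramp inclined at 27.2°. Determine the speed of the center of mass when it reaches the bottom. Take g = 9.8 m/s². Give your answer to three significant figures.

The moment of inertia is MR², giving k ≡ I/(MR²) = 1.
The rolling condition ω = v/R makes the rotational term ½I(v/R)² = ½kMv², so KE_total = ½(1+k)Mv² = Mv².
The vertical drop is h = L sinθ = 4.29 × sin27.2° = 1.961 m.
Setting Mgh = Mv² gives v = √(2gh/(1+k)) = √(2·9.8·1.961/2) ≈ 4.38 m/s.

v ≈ 4.38 m/s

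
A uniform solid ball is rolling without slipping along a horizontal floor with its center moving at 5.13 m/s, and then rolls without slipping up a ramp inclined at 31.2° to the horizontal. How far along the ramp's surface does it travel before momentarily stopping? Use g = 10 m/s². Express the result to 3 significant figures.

With I = (2/5)MR², the ratio k = I/(MR²) is 0.4.
Rolling without slipping gives ω = v/R, so the total kinetic energy is ½Mv² + ½Iω² = ½(1+k)Mv² = (7/10)Mv².
Setting this equal to Mgh gives the vertical rise h = (1+k)v₀²/(2g) = 1.4×5.13²/(2×10) = 1.842 m.
The distance along the slope is d = h/sinθ = 1.842/sin31.2° ≈ 3.56 m.

d ≈ 3.56 m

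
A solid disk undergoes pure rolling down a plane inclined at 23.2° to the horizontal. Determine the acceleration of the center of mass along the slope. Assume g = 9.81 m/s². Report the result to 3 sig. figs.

With I = (1/2)MR², the ratio k = I/(MR²) is 0.5.
Translational: Mg sinθ − f = Ma. Rotational about the CM: fR = Iα = kMRa, so f = kMa.
Eliminating f: Mg sinθ = (1+k)Ma, so a = g sinθ/(1+k) = 9.81 × sin23.2° / 1.5 ≈ 2.58 m/s².

a ≈ 2.58 m/s²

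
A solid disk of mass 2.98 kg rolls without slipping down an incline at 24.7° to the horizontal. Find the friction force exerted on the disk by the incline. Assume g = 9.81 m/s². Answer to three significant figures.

f ≈ 4.07 N

The moment of inertia is (1/2)MR², giving k ≡ I/(MR²) = 0.5.
Along the incline Mg sinθ − f = Ma, and torque about the center fR = Iα = kMR²(a/R) gives f = kMa.
Combining, a = g sinθ/(1+k) and f = kMa = kMg sinθ/(1+k).
f = 0.5 × 2.98 × 9.81 × sin24.7° / 1.5 ≈ 4.07 N.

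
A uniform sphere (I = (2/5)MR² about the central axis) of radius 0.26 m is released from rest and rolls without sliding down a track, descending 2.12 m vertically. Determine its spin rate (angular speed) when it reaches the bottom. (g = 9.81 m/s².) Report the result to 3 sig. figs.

The moment of inertia is (2/5)MR², giving k ≡ I/(MR²) = 0.4.
Since it rolls without slipping, ω = v/R and KE = ½Mv² + ½Iω² = ½(1+k)Mv² = (7/10)Mv².
Energy conservation Mgh = ½(1+k)Mv² gives v = √(2gh/(1+k)) = √(2 × 9.81 × 2.12 / 1.4) = 5.451 m/s.
Then ω = v/R = 5.451 / 0.26 ≈ 21.0 rad/s.

ω ≈ 21.0 rad/s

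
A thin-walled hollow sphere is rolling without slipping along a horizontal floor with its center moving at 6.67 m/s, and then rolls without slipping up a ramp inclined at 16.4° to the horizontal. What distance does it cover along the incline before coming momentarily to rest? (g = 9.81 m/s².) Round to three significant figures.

d ≈ 13.4 m

With I = (2/3)MR², the ratio k = I/(MR²) is 2/3.
Rolling without slipping gives ω = v/R, so the total kinetic energy is ½Mv² + ½Iω² = ½(1+k)Mv² = (5/6)Mv².
Setting this equal to Mgh gives the vertical rise h = (1+k)v₀²/(2g) = 1.667×6.67²/(2×9.81) = 3.779 m.
Along the incline, d = h/sinθ = 3.779/sin16.4° ≈ 13.4 m.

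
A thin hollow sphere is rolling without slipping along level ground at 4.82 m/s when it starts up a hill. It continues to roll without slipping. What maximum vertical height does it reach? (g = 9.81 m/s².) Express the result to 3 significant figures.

h ≈ 1.97 m

The moment of inertia is (2/3)MR², giving k ≡ I/(MR²) = 2/3.
The rolling condition ω = v/R makes the rotational term ½I(v/R)² = ½kMv², so KE_total = ½(1+k)Mv² = (5/6)Mv².
At the top the kinetic energy is zero, so (5/6)Mv₀² = Mgh.
Thus h = (1+k)v₀²/(2g) = 1.667 × 4.82² / (2 × 9.81) ≈ 1.97 m.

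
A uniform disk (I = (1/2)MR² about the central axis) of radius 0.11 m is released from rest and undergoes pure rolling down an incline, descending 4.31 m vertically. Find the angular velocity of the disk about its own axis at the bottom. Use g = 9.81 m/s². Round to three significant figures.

ω ≈ 68.3 rad/s

Here I = (1/2)MR², so the shape factor k = I/(MR²) = 0.5.
Rolling without slipping gives ω = v/R, so the total kinetic energy is ½Mv² + ½Iω² = ½(1+k)Mv² = (3/4)Mv².
Energy conservation Mgh = ½(1+k)Mv² gives v = √(2gh/(1+k)) = √(2 × 9.81 × 4.31 / 1.5) = 7.508 m/s.
The angular speed follows from ω = v/R = 7.508/0.11 ≈ 68.3 rad/s.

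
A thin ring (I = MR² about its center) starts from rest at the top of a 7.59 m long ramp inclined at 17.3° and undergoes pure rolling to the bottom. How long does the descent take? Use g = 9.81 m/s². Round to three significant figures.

Here I = MR², so the shape factor k = I/(MR²) = 1.
Newton's second law down the slope: Mg sinθ − f = Ma. The torque equation fR = Iα (with α = a/R) gives f = kMa.
Hence a = g sinθ/(1+k) = 9.81×sin17.3°/2 = 1.459 m/s².
Starting from rest, L = ½at², so t = √(2L/a) = √(2×7.59/1.459) ≈ 3.23 s.

t ≈ 3.23 s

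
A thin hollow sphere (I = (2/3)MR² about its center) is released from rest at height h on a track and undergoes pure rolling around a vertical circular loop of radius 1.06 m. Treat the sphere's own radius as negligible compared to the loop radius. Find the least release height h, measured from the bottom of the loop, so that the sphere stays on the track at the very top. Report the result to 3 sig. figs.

For this body I = (2/3)MR², i.e. k = I/(MR²) = 2/3.
At the top, contact is just lost when gravity alone supplies the centripetal force: Mg = Mv_top²/r, i.e. v_top² = gr.
With ω = v/R, the kinetic energy at speed v is ½(1+k)Mv² = (5/6)Mv².
Energy conservation from release (height h) to the top (height 2r): Mgh = Mg(2r) + (5/6)M·gr.
Thus h_min = 2r + (1+k)r/2 = r(2 + 1.667/2) = 1.06 × 2.833 ≈ 3.00 m.

h_min ≈ 3.00 m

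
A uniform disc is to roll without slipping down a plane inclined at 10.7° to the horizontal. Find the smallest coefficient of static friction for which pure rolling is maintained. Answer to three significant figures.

μ_min ≈ 0.0630

Here I = (1/2)MR², so the shape factor k = I/(MR²) = 0.5.
Along the incline Mg sinθ − f = Ma, and torque about the center fR = Iα = kMR²(a/R) gives f = kMa.
These give a = g sinθ/(1+k) and the required friction f = kMg sinθ/(1+k).
The normal force is N = Mg cosθ, so μ_min = f/N = k tanθ/(1+k).
μ_min = 0.5 × tan10.7° / 1.5 ≈ 0.0630.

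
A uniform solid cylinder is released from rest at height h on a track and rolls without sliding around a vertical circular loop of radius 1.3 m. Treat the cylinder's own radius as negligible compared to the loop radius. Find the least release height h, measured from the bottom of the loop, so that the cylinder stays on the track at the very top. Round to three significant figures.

For this body I = (1/2)MR², i.e. k = I/(MR²) = 0.5.
At the top of the loop, the minimum-contact condition is Mg = Mv_top²/r, so v_top² = gr.
With ω = v/R, the kinetic energy at speed v is ½(1+k)Mv² = (3/4)Mv².
Energy conservation from release (height h) to the top (height 2r): Mgh = Mg(2r) + (3/4)M·gr.
Thus h_min = 2r + (1+k)r/2 = r(2 + 1.5/2) = 1.3 × 2.75 ≈ 3.58 m.

h_min ≈ 3.58 m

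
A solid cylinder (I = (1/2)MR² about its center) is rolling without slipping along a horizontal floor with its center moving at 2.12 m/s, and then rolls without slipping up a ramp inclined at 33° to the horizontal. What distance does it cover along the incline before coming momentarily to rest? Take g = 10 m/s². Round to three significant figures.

The moment of inertia is (1/2)MR², giving k ≡ I/(MR²) = 0.5.
Rolling without slipping gives ω = v/R, so the total kinetic energy is ½Mv² + ½Iω² = ½(1+k)Mv² = (3/4)Mv².
Setting this equal to Mgh gives the vertical rise h = (1+k)v₀²/(2g) = 1.5×2.12²/(2×10) = 0.3371 m.
The distance along the slope is d = h/sinθ = 0.3371/sin33° ≈ 0.619 m.

d ≈ 0.619 m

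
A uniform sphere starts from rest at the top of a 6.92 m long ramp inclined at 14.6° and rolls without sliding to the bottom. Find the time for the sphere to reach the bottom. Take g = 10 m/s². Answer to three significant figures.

t ≈ 2.77 s

The moment of inertia is (2/5)MR², giving k ≡ I/(MR²) = 0.4.
Newton's second law down the slope: Mg sinθ − f = Ma. The torque equation fR = Iα (with α = a/R) gives f = kMa.
Hence a = g sinθ/(1+k) = 10×sin14.6°/1.4 = 1.8 m/s².
Starting from rest, L = ½at², so t = √(2L/a) = √(2×6.92/1.8) ≈ 2.77 s.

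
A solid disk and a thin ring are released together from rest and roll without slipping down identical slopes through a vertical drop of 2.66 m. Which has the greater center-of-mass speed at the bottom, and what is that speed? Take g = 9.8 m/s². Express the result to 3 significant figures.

For rolling without slipping, Mgh = ½(1+k)Mv² where k = I/(MR²), so v = √(2gh/(1+k)).
Solid disk: k = 0.5, giving v = √(2×9.8×2.66/1.5) = 5.896 m/s.
Thin ring: k = 1, giving v = √(2×9.8×2.66/2) = 5.106 m/s.
The smaller k wins: the solid disk, at ≈ 5.90 m/s.

the solid disk, at v ≈ 5.90 m/s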